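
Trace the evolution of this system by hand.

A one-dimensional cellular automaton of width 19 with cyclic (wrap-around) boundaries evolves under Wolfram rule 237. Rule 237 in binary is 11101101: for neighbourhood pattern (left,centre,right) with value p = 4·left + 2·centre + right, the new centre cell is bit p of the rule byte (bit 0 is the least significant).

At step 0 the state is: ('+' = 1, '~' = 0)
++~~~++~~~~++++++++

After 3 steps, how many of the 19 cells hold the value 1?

19

k=0  ++~~~++~~~~++++++++
k=1  ++~+~++~++~++++++++
k=2  +++++++++++++++++++
k=3  +++++++++++++++++++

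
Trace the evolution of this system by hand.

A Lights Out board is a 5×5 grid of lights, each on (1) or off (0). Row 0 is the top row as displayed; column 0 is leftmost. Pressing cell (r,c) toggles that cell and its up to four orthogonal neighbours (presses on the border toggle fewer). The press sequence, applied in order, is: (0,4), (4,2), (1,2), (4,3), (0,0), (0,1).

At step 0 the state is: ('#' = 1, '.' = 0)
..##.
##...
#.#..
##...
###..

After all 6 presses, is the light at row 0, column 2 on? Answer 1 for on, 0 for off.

1

step 0: ..##.
##...
#.#..
##...
###..
step 1: ..#.#
##..#
#.#..
##...
###..
step 2: ..#.#
##..#
#.#..
###..
#..#.
step 3: ....#
#.###
#....
###..
#..#.
step 4: ....#
#.###
#....
####.
#.#.#
step 5: ##..#
..###
#....
####.
#.#.#
step 6: ..#.#
.####
#....
####.
#.#.#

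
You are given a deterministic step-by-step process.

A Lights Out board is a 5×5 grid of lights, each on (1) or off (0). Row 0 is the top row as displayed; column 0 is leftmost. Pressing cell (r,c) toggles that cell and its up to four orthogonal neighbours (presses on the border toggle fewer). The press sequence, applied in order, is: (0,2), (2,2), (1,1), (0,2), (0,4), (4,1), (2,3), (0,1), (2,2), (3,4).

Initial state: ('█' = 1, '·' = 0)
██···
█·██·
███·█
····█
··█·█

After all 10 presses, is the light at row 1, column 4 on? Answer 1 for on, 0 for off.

1

t=0: ██···
█·██·
███·█
····█
··█·█
t=1: █·██·
█··█·
███·█
····█
··█·█
t=2: █·██·
█·██·
█··██
··█·█
··█·█
t=3: ████·
·█·█·
██·██
··█·█
··█·█
t=4: █····
·███·
██·██
··█·█
··█·█
t=5: █··██
·████
██·██
··█·█
··█·█
t=6: █··██
·████
██·██
·██·█
██··█
t=7: █··██
·██·█
███··
·████
██··█
t=8: ·████
··█·█
███··
·████
██··█
t=9: ·████
····█
█··█·
·█·██
██··█
t=10: ·████
····█
█··██
·█···
██···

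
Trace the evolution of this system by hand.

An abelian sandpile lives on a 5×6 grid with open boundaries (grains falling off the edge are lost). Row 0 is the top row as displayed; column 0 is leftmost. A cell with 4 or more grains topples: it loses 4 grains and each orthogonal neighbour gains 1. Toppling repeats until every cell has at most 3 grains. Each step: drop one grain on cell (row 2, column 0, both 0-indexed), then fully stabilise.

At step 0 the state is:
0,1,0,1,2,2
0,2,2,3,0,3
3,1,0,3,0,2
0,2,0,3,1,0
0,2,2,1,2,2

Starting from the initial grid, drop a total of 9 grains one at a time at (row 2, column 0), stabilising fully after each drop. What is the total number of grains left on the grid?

46

[0] 0,1,0,1,2,2
0,2,2,3,0,3
3,1,0,3,0,2
0,2,0,3,1,0
0,2,2,1,2,2
[1] 0,1,0,1,2,2
1,2,2,3,0,3
0,2,0,3,0,2
1,2,0,3,1,0
0,2,2,1,2,2
[2] 0,1,0,1,2,2
1,2,2,3,0,3
1,2,0,3,0,2
1,2,0,3,1,0
0,2,2,1,2,2
[3] 0,1,0,1,2,2
1,2,2,3,0,3
2,2,0,3,0,2
1,2,0,3,1,0
0,2,2,1,2,2
[4] 0,1,0,1,2,2
1,2,2,3,0,3
3,2,0,3,0,2
1,2,0,3,1,0
0,2,2,1,2,2
[5] 0,1,0,1,2,2
2,2,2,3,0,3
0,3,0,3,0,2
2,2,0,3,1,0
0,2,2,1,2,2
[6] 0,1,0,1,2,2
2,2,2,3,0,3
1,3,0,3,0,2
2,2,0,3,1,0
0,2,2,1,2,2
[7] 0,1,0,1,2,2
2,2,2,3,0,3
2,3,0,3,0,2
2,2,0,3,1,0
0,2,2,1,2,2
[8] 0,1,0,1,2,2
2,2,2,3,0,3
3,3,0,3,0,2
2,2,0,3,1,0
0,2,2,1,2,2
[9] 0,1,0,1,2,2
3,3,2,3,0,3
1,0,1,3,0,2
3,3,0,3,1,0
0,2,2,1,2,2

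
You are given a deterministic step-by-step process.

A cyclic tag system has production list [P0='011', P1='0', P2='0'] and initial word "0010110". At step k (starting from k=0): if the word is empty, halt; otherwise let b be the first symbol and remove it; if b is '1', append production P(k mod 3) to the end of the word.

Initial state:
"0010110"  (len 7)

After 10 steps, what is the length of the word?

0

step 0: "0010110"  (len 7)
step 1: "010110"  (len 6)
step 2: "10110"  (len 5)
step 3: "01100"  (len 5)
step 4: "1100"  (len 4)
step 5: "1000"  (len 4)
step 6: "0000"  (len 4)
step 7: "000"  (len 3)
step 8: "00"  (len 2)
step 9: "0"  (len 1)
step 10: (halted — word empty)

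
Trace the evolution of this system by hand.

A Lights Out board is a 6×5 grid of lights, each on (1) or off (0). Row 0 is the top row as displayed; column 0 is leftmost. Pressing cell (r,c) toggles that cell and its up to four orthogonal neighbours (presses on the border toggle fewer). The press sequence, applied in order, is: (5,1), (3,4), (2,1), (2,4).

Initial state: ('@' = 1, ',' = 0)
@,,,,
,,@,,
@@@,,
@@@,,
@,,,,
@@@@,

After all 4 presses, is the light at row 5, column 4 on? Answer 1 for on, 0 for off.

t=0: @,,,,
,,@,,
@@@,,
@@@,,
@,,,,
@@@@,
t=1: @,,,,
,,@,,
@@@,,
@@@,,
@@,,,
,,,@,
t=2: @,,,,
,,@,,
@@@,@
@@@@@
@@,,@
,,,@,
t=3: @,,,,
,@@,,
,,,,@
@,@@@
@@,,@
,,,@,
t=4: @,,,,
,@@,@
,,,@,
@,@@,
@@,,@
,,,@,

0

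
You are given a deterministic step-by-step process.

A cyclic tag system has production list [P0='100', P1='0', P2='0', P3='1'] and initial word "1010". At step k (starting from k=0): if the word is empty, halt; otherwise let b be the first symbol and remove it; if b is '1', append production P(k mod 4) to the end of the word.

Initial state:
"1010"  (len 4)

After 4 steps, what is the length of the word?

4

gen 0: "1010"  (len 4)
gen 1: "010100"  (len 6)
gen 2: "10100"  (len 5)
gen 3: "01000"  (len 5)
gen 4: "1000"  (len 4)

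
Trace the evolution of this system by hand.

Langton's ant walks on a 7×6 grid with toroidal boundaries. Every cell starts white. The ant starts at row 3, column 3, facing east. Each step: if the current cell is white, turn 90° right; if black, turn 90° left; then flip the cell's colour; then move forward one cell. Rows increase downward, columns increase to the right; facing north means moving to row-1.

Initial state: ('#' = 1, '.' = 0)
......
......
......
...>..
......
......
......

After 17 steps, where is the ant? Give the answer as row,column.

2,3

t=0: ......
......
......
...>..
......
......
......
t=1: ......
......
......
...#..
...v..
......
......
t=2: ......
......
......
...#..
..<#..
......
......
t=3: ......
......
......
..^#..
..##..
......
......
t=4: ......
......
......
..#>..
..##..
......
......
t=5: ......
......
...^..
..#...
..##..
......
......
t=6: ......
......
...#>.
..#...
..##..
......
......
t=7: ......
......
...##.
..#.v.
..##..
......
......
t=8: ......
......
...##.
..#<#.
..##..
......
......
t=9: ......
......
...^#.
..###.
..##..
......
......
t=10: ......
......
..<.#.
..###.
..##..
......
......
t=11: ......
..^...
..#.#.
..###.
..##..
......
......
t=12: ......
..#>..
..#.#.
..###.
..##..
......
......
t=13: ......
..##..
..#v#.
..###.
..##..
......
......
t=14: ......
..##..
..<##.
..###.
..##..
......
......
t=15: ......
..##..
...##.
..v##.
..##..
......
......
t=16: ......
..##..
...##.
...>#.
..##..
......
......
t=17: ......
..##..
...^#.
....#.
..##..
......
......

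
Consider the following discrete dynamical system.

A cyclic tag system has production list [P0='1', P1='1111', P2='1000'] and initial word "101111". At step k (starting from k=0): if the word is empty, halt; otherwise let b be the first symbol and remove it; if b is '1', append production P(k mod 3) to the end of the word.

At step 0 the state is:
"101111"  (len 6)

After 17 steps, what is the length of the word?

0) "101111"  (len 6)
1) "011111"  (len 6)
2) "11111"  (len 5)
3) "11111000"  (len 8)
4) "11110001"  (len 8)
5) "11100011111"  (len 11)
6) "11000111111000"  (len 14)
7) "10001111110001"  (len 14)
8) "00011111100011111"  (len 17)
9) "0011111100011111"  (len 16)
10) "011111100011111"  (len 15)
11) "11111100011111"  (len 14)
12) "11111000111111000"  (len 17)
13) "11110001111110001"  (len 17)
14) "11100011111100011111"  (len 20)
15) "11000111111000111111000"  (len 23)
16) "10001111110001111110001"  (len 23)
17) "00011111100011111100011111"  (len 26)

26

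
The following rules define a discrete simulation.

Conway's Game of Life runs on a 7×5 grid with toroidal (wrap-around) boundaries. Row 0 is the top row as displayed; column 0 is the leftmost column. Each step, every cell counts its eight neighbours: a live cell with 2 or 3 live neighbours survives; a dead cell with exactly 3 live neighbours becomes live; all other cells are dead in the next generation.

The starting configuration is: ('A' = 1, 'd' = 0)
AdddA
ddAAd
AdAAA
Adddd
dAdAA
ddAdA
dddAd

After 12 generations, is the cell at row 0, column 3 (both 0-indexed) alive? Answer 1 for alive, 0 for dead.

1

0) AdddA
ddAAd
AdAAA
Adddd
dAdAA
ddAdA
dddAd
1) ddAdA
ddAdd
AdAdd
ddddd
dAAAA
AdAdA
AddAd
2) dAAdA
ddAdd
dAddd
AdddA
dAAdA
ddddd
AdAdd
3) AdAdd
AdAAd
AAddd
ddAAA
dAdAA
AdAAd
AdAAd
4) Adddd
AdAAd
Adddd
ddddd
dAddd
Adddd
Adddd
5) Adddd
Adddd
dAddA
ddddd
ddddd
AAddd
AAddA
6) ddddd
AAddA
Adddd
ddddd
ddddd
dAddA
ddddA
7) ddddA
AAddA
AAddA
ddddd
ddddd
Adddd
Adddd
8) dAddA
dAdAd
dAddA
Adddd
ddddd
ddddd
AdddA
9) dAAAA
dAdAA
dAAdA
Adddd
ddddd
ddddd
AdddA
10) dAddd
ddddd
dAAdA
AAddd
ddddd
ddddd
AAAdA
11) dAAdd
AAAdd
dAAdd
AAAdd
ddddd
AAddd
AAAdd
12) dddAd
AddAd
dddAd
AdAdd
ddAdd
AdAdd
ddddd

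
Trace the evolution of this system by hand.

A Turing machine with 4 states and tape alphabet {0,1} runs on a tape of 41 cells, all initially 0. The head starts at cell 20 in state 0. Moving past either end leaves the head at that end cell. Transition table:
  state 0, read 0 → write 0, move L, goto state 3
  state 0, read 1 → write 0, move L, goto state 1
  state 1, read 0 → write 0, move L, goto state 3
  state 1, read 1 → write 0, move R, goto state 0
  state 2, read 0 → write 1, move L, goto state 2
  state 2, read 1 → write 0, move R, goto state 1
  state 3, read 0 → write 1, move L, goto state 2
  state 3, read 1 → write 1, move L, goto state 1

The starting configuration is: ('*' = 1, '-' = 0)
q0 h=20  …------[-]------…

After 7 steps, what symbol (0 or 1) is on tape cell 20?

0

gen 0: q0 h=20  …------[-]------…
gen 1: q3 h=19  …------[-]------…
gen 2: q2 h=18  …------[-]*-----…
gen 3: q2 h=17  …------[-]**----…
gen 4: q2 h=16  …------[-]***---…
gen 5: q2 h=15  …------[-]****--…
gen 6: q2 h=14  …------[-]*****-…
gen 7: q2 h=13  …------[-]******…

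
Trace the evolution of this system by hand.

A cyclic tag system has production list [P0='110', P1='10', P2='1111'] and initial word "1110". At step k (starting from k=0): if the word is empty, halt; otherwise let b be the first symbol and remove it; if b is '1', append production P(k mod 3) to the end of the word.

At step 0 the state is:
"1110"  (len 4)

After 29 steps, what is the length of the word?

k=0  "1110"  (len 4)
k=1  "110110"  (len 6)
k=2  "1011010"  (len 7)
k=3  "0110101111"  (len 10)
k=4  "110101111"  (len 9)
k=5  "1010111110"  (len 10)
k=6  "0101111101111"  (len 13)
k=7  "101111101111"  (len 12)
k=8  "0111110111110"  (len 13)
k=9  "111110111110"  (len 12)
k=10  "11110111110110"  (len 14)
k=11  "111011111011010"  (len 15)
k=12  "110111110110101111"  (len 18)
k=13  "10111110110101111110"  (len 20)
k=14  "011111011010111111010"  (len 21)
k=15  "11111011010111111010"  (len 20)
k=16  "1111011010111111010110"  (len 22)
k=17  "11101101011111101011010"  (len 23)
k=18  "11011010111111010110101111"  (len 26)
k=19  "1011010111111010110101111110"  (len 28)
k=20  "01101011111101011010111111010"  (len 29)
k=21  "1101011111101011010111111010"  (len 28)
k=22  "101011111101011010111111010110"  (len 30)
k=23  "0101111110101101011111101011010"  (len 31)
k=24  "101111110101101011111101011010"  (len 30)
k=25  "01111110101101011111101011010110"  (len 32)
k=26  "1111110101101011111101011010110"  (len 31)
k=27  "1111101011010111111010110101101111"  (len 34)
k=28  "111101011010111111010110101101111110"  (len 36)
k=29  "1110101101011111101011010110111111010"  (len 37)

37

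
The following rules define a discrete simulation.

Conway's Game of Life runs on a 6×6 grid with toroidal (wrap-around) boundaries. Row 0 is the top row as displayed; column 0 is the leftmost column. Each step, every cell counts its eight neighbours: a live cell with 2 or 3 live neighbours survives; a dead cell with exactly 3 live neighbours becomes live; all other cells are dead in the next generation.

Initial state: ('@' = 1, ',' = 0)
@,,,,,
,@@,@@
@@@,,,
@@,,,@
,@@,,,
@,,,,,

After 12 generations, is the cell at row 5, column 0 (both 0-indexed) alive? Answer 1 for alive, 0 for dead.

k=0  @,,,,,
,@@,@@
@@@,,,
@@,,,@
,@@,,,
@,,,,,
k=1  @,,,,,
,,@@,@
,,,@@,
,,,,,@
,,@,,@
@,,,,,
k=2  @@,,,@
,,@@,@
,,@@,@
,,,@,@
@,,,,@
@@,,,@
k=3  ,,,,,,
,,,@,@
@,,,,@
,,@@,@
,@,,,,
,,,,@,
k=4  ,,,,@,
@,,,@@
@,@@,@
,@@,@@
,,@@@,
,,,,,,
k=5  ,,,,@,
@@,,,,
,,@,,,
,,,,,,
,@@,@@
,,,,@,
k=6  ,,,,,@
,@,,,,
,@,,,,
,@@@,,
,,,@@@
,,,,@,
k=7  ,,,,,,
@,,,,,
@@,,,,
@@,@,,
,,,,,@
,,,@,,
k=8  ,,,,,,
@@,,,,
,,@,,@
,@@,,@
@,@,@,
,,,,,,
k=9  ,,,,,,
@@,,,,
,,@,,@
,,@,@@
@,@@,@
,,,,,,
k=10  ,,,,,,
@@,,,,
,,@@@@
,,@,,,
@@@@,@
,,,,,,
k=11  ,,,,,,
@@@@@@
@,@@@@
,,,,,,
@@@@,,
@@@,,,
k=12  ,,,,@,
,,,,,,
,,,,,,
,,,,,,
@,,@,,
@,,@,,

1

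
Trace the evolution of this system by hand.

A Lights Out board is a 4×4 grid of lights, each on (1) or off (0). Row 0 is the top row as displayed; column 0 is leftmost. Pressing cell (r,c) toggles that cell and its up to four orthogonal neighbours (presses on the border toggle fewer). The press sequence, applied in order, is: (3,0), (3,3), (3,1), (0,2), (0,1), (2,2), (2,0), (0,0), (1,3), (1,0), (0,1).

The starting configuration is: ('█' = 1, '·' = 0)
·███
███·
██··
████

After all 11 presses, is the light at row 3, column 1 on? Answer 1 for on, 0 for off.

[0] ·███
███·
██··
████
[1] ·███
███·
·█··
··██
[2] ·███
███·
·█·█
····
[3] ·███
███·
···█
███·
[4] ····
██··
···█
███·
[5] ███·
█···
···█
███·
[6] ███·
█·█·
·██·
██··
[7] ███·
··█·
█·█·
·█··
[8] ··█·
█·█·
█·█·
·█··
[9] ··██
█··█
█·██
·█··
[10] █·██
·█·█
··██
·█··
[11] ·█·█
···█
··██
·█··

1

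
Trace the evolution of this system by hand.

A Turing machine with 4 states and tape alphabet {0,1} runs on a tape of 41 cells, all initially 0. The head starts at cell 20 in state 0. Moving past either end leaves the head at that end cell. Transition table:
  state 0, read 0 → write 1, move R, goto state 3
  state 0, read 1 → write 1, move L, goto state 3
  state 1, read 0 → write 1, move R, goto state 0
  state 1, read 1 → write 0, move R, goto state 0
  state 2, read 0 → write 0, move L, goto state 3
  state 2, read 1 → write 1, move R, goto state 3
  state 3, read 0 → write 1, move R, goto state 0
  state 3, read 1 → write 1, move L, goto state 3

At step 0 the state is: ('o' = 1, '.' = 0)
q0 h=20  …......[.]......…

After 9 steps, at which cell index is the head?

0) q0 h=20  …......[.]......…
1) q3 h=21  ….....o[.]......…
2) q0 h=22  …....oo[.]......…
3) q3 h=23  …...ooo[.]......…
4) q0 h=24  …..oooo[.]......…
5) q3 h=25  ….ooooo[.]......…
6) q0 h=26  …oooooo[.]......…
7) q3 h=27  …oooooo[.]......…
8) q0 h=28  …oooooo[.]......…
9) q3 h=29  …oooooo[.]......…

29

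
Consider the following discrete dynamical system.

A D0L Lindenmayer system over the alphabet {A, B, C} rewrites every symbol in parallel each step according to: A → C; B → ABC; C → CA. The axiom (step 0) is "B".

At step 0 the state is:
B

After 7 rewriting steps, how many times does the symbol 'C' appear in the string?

53

gen 0: B
gen 1: ABC
gen 2: CABCCA
gen 3: CACABCCACAC
gen 4: CACCACABCCACACCACCA
gen 5: CACCACACCACABCCACACCACCACACCACAC
gen 6: CACCACACCACCACACCACABCCACACCACCACACCACACCACCACACCACCA
gen 7: CACCACACCACCACACCACACCACCACACCACABCCACACCACCACACCACACCACCACACCACCACACCACACCACCACACCACAC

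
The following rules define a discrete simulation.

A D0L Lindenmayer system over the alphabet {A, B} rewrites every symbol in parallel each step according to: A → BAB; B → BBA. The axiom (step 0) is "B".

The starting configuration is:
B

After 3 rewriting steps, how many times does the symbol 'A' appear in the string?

[0] B
[1] BBA
[2] BBABBABAB
[3] BBABBABABBBABBABABBBABABBBA

9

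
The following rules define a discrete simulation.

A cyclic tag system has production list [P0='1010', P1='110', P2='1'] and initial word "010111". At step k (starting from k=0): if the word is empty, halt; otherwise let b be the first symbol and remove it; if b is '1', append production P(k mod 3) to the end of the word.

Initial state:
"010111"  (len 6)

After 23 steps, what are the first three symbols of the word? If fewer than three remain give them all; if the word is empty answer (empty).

k=0  "010111"  (len 6)
k=1  "10111"  (len 5)
k=2  "0111110"  (len 7)
k=3  "111110"  (len 6)
k=4  "111101010"  (len 9)
k=5  "11101010110"  (len 11)
k=6  "11010101101"  (len 11)
k=7  "10101011011010"  (len 14)
k=8  "0101011011010110"  (len 16)
k=9  "101011011010110"  (len 15)
k=10  "010110110101101010"  (len 18)
k=11  "10110110101101010"  (len 17)
k=12  "01101101011010101"  (len 17)
k=13  "1101101011010101"  (len 16)
k=14  "101101011010101110"  (len 18)
k=15  "011010110101011101"  (len 18)
k=16  "11010110101011101"  (len 17)
k=17  "1010110101011101110"  (len 19)
k=18  "0101101010111011101"  (len 19)
k=19  "101101010111011101"  (len 18)
k=20  "01101010111011101110"  (len 20)
k=21  "1101010111011101110"  (len 19)
k=22  "1010101110111011101010"  (len 22)
k=23  "010101110111011101010110"  (len 24)

010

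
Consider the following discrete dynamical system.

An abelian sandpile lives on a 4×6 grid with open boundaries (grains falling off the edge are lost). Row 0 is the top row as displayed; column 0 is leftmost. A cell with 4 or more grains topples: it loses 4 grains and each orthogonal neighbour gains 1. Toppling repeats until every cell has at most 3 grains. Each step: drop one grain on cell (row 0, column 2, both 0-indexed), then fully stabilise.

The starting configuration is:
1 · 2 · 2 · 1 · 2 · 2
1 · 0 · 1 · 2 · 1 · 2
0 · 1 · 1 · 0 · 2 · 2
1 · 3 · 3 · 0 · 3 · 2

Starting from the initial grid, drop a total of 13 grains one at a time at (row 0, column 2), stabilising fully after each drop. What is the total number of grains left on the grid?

42

t=0: 1 · 2 · 2 · 1 · 2 · 2
1 · 0 · 1 · 2 · 1 · 2
0 · 1 · 1 · 0 · 2 · 2
1 · 3 · 3 · 0 · 3 · 2
t=1: 1 · 2 · 3 · 1 · 2 · 2
1 · 0 · 1 · 2 · 1 · 2
0 · 1 · 1 · 0 · 2 · 2
1 · 3 · 3 · 0 · 3 · 2
t=2: 1 · 3 · 0 · 2 · 2 · 2
1 · 0 · 2 · 2 · 1 · 2
0 · 1 · 1 · 0 · 2 · 2
1 · 3 · 3 · 0 · 3 · 2
t=3: 1 · 3 · 1 · 2 · 2 · 2
1 · 0 · 2 · 2 · 1 · 2
0 · 1 · 1 · 0 · 2 · 2
1 · 3 · 3 · 0 · 3 · 2
t=4: 1 · 3 · 2 · 2 · 2 · 2
1 · 0 · 2 · 2 · 1 · 2
0 · 1 · 1 · 0 · 2 · 2
1 · 3 · 3 · 0 · 3 · 2
t=5: 1 · 3 · 3 · 2 · 2 · 2
1 · 0 · 2 · 2 · 1 · 2
0 · 1 · 1 · 0 · 2 · 2
1 · 3 · 3 · 0 · 3 · 2
t=6: 2 · 0 · 1 · 3 · 2 · 2
1 · 1 · 3 · 2 · 1 · 2
0 · 1 · 1 · 0 · 2 · 2
1 · 3 · 3 · 0 · 3 · 2
t=7: 2 · 0 · 2 · 3 · 2 · 2
1 · 1 · 3 · 2 · 1 · 2
0 · 1 · 1 · 0 · 2 · 2
1 · 3 · 3 · 0 · 3 · 2
t=8: 2 · 0 · 3 · 3 · 2 · 2
1 · 1 · 3 · 2 · 1 · 2
0 · 1 · 1 · 0 · 2 · 2
1 · 3 · 3 · 0 · 3 · 2
t=9: 2 · 1 · 2 · 1 · 3 · 2
1 · 2 · 1 · 0 · 2 · 2
0 · 1 · 2 · 1 · 2 · 2
1 · 3 · 3 · 0 · 3 · 2
t=10: 2 · 1 · 3 · 1 · 3 · 2
1 · 2 · 1 · 0 · 2 · 2
0 · 1 · 2 · 1 · 2 · 2
1 · 3 · 3 · 0 · 3 · 2
t=11: 2 · 2 · 0 · 2 · 3 · 2
1 · 2 · 2 · 0 · 2 · 2
0 · 1 · 2 · 1 · 2 · 2
1 · 3 · 3 · 0 · 3 · 2
t=12: 2 · 2 · 1 · 2 · 3 · 2
1 · 2 · 2 · 0 · 2 · 2
0 · 1 · 2 · 1 · 2 · 2
1 · 3 · 3 · 0 · 3 · 2
t=13: 2 · 2 · 2 · 2 · 3 · 2
1 · 2 · 2 · 0 · 2 · 2
0 · 1 · 2 · 1 · 2 · 2
1 · 3 · 3 · 0 · 3 · 2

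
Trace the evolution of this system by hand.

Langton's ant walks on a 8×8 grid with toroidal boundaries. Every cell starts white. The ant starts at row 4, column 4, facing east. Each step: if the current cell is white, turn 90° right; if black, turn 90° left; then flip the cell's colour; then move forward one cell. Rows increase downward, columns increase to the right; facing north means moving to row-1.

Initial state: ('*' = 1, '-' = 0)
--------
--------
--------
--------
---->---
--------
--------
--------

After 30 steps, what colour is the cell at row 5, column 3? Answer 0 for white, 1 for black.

1

0) --------
--------
--------
--------
---->---
--------
--------
--------
1) --------
--------
--------
--------
----*---
----v---
--------
--------
2) --------
--------
--------
--------
----*---
---<*---
--------
--------
3) --------
--------
--------
--------
---^*---
---**---
--------
--------
4) --------
--------
--------
--------
---*>---
---**---
--------
--------
5) --------
--------
--------
----^---
---*----
---**---
--------
--------
6) --------
--------
--------
----*>--
---*----
---**---
--------
--------
7) --------
--------
--------
----**--
---*-v--
---**---
--------
--------
8) --------
--------
--------
----**--
---*<*--
---**---
--------
--------
9) --------
--------
--------
----^*--
---***--
---**---
--------
--------
10) --------
--------
--------
---<-*--
---***--
---**---
--------
--------
11) --------
--------
---^----
---*-*--
---***--
---**---
--------
--------
12) --------
--------
---*>---
---*-*--
---***--
---**---
--------
--------
13) --------
--------
---**---
---*v*--
---***--
---**---
--------
--------
14) --------
--------
---**---
---<**--
---***--
---**---
--------
--------
15) --------
--------
---**---
----**--
---v**--
---**---
--------
--------
16) --------
--------
---**---
----**--
---->*--
---**---
--------
--------
17) --------
--------
---**---
----^*--
-----*--
---**---
--------
--------
18) --------
--------
---**---
---<-*--
-----*--
---**---
--------
--------
19) --------
--------
---^*---
---*-*--
-----*--
---**---
--------
--------
20) --------
--------
--<-*---
---*-*--
-----*--
---**---
--------
--------
21) --------
--^-----
--*-*---
---*-*--
-----*--
---**---
--------
--------
22) --------
--*>----
--*-*---
---*-*--
-----*--
---**---
--------
--------
23) --------
--**----
--*v*---
---*-*--
-----*--
---**---
--------
--------
24) --------
--**----
--<**---
---*-*--
-----*--
---**---
--------
--------
25) --------
--**----
---**---
--v*-*--
-----*--
---**---
--------
--------
26) --------
--**----
---**---
-<**-*--
-----*--
---**---
--------
--------
27) --------
--**----
-^-**---
-***-*--
-----*--
---**---
--------
--------
28) --------
--**----
-*>**---
-***-*--
-----*--
---**---
--------
--------
29) --------
--**----
-****---
-*v*-*--
-----*--
---**---
--------
--------
30) --------
--**----
-****---
-*->-*--
-----*--
---**---
--------
--------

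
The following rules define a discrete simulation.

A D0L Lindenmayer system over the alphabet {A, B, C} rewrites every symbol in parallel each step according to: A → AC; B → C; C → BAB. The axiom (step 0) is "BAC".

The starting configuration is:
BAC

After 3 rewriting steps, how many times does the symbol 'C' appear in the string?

8

k=0  BAC
k=1  CACBAB
k=2  BABACBABCACC
k=3  CACCACBABCACCBABACBABBAB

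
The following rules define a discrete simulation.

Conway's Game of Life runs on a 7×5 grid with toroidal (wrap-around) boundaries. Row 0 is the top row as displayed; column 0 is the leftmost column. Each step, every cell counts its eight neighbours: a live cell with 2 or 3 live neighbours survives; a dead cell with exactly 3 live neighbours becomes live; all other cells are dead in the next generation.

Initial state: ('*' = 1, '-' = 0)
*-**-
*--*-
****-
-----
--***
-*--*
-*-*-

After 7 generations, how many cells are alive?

[0] *-**-
*--*-
****-
-----
--***
-*--*
-*-*-
[1] *--*-
*----
****-
*----
*-***
-*--*
-*-*-
[2] ***--
*--*-
*-*--
-----
--**-
-*---
-*-*-
[3] *--*-
*--*-
-*--*
-***-
--*--
-*-*-
-----
[4] -----
****-
-*--*
**-*-
-----
--*--
--*-*
[5] *---*
*****
-----
***-*
-**--
---*-
---*-
[6] -----
-***-
-----
*-**-
----*
---*-
---*-
[7] ---*-
--*--
----*
---**
--*-*
---**
-----

9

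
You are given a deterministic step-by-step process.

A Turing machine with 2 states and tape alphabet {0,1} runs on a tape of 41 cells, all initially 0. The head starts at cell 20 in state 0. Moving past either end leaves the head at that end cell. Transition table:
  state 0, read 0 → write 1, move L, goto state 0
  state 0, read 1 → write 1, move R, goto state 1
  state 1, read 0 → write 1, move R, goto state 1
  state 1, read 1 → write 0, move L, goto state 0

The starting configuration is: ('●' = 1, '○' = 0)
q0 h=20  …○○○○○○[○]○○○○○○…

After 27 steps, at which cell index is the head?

t=0: q0 h=20  …○○○○○○[○]○○○○○○…
t=1: q0 h=19  …○○○○○○[○]●○○○○○…
t=2: q0 h=18  …○○○○○○[○]●●○○○○…
t=3: q0 h=17  …○○○○○○[○]●●●○○○…
t=4: q0 h=16  …○○○○○○[○]●●●●○○…
t=5: q0 h=15  …○○○○○○[○]●●●●●○…
t=6: q0 h=14  …○○○○○○[○]●●●●●●…
t=7: q0 h=13  …○○○○○○[○]●●●●●●…
t=8: q0 h=12  …○○○○○○[○]●●●●●●…
t=9: q0 h=11  …○○○○○○[○]●●●●●●…
t=10: q0 h=10  …○○○○○○[○]●●●●●●…
t=11: q0 h= 9  …○○○○○○[○]●●●●●●…
t=12: q0 h= 8  …○○○○○○[○]●●●●●●…
t=13: q0 h= 7  …○○○○○○[○]●●●●●●…
t=14: q0 h= 6  |○○○○○○[○]●●●●●●…
t=15: q0 h= 5  |○○○○○[○]●●●●●●…
t=16: q0 h= 4  |○○○○[○]●●●●●●…
t=17: q0 h= 3  |○○○[○]●●●●●●…
t=18: q0 h= 2  |○○[○]●●●●●●…
t=19: q0 h= 1  |○[○]●●●●●●…
t=20: q0 h= 0  |[○]●●●●●●…
t=21: q0 h= 0  |[●]●●●●●●…
t=22: q1 h= 1  |●[●]●●●●●●…
t=23: q0 h= 0  |[●]○●●●●●…
t=24: q1 h= 1  |●[○]●●●●●●…
t=25: q1 h= 2  |●●[●]●●●●●●…
t=26: q0 h= 1  |●[●]○●●●●●…
t=27: q1 h= 2  |●●[○]●●●●●●…

2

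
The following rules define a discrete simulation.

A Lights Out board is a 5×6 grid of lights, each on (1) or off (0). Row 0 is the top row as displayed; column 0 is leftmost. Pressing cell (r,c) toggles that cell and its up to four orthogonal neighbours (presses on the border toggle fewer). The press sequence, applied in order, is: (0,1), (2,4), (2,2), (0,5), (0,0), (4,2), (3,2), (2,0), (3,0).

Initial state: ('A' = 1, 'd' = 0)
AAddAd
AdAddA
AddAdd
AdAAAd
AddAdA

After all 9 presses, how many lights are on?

14

k=0  AAddAd
AdAddA
AddAdd
AdAAAd
AddAdA
k=1  ddAdAd
AAAddA
AddAdd
AdAAAd
AddAdA
k=2  ddAdAd
AAAdAA
AdddAA
AdAAdd
AddAdA
k=3  ddAdAd
AAddAA
AAAAAA
AddAdd
AddAdA
k=4  ddAddA
AAddAd
AAAAAA
AddAdd
AddAdA
k=5  AAAddA
dAddAd
AAAAAA
AddAdd
AddAdA
k=6  AAAddA
dAddAd
AAAAAA
AdAAdd
AAAddA
k=7  AAAddA
dAddAd
AAdAAA
AAdddd
AAdddA
k=8  AAAddA
AAddAd
dddAAA
dAdddd
AAdddA
k=9  AAAddA
AAddAd
AddAAA
Addddd
dAdddA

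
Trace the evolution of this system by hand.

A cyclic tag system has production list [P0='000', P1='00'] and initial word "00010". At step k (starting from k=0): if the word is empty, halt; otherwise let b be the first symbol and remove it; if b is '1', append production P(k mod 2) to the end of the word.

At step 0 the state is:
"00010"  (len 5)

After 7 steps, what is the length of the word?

0

step 0: "00010"  (len 5)
step 1: "0010"  (len 4)
step 2: "010"  (len 3)
step 3: "10"  (len 2)
step 4: "000"  (len 3)
step 5: "00"  (len 2)
step 6: "0"  (len 1)
step 7: (halted — word empty)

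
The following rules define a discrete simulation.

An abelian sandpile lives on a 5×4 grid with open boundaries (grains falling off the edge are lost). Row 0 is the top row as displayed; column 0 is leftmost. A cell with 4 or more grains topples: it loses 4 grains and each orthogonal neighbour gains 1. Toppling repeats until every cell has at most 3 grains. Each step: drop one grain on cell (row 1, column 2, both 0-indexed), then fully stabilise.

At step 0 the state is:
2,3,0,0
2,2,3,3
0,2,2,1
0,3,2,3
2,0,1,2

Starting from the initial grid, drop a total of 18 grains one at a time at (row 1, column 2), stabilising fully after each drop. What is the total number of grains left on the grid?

[0] 2,3,0,0
2,2,3,3
0,2,2,1
0,3,2,3
2,0,1,2
[1] 2,3,1,1
2,3,1,0
0,2,3,2
0,3,2,3
2,0,1,2
[2] 2,3,1,1
2,3,2,0
0,2,3,2
0,3,2,3
2,0,1,2
[3] 2,3,1,1
2,3,3,0
0,2,3,2
0,3,2,3
2,0,1,2
[4] 3,0,3,1
3,2,2,2
1,1,3,0
1,1,1,1
2,1,2,3
[5] 3,0,3,1
3,2,3,2
1,1,3,0
1,1,1,1
2,1,2,3
[6] 3,1,0,2
3,3,2,3
1,2,0,1
1,1,2,1
2,1,2,3
[7] 3,1,0,2
3,3,3,3
1,2,0,1
1,1,2,1
2,1,2,3
[8] 0,3,1,3
1,1,2,0
2,3,1,2
1,1,2,1
2,1,2,3
[9] 0,3,1,3
1,1,3,0
2,3,1,2
1,1,2,1
2,1,2,3
[10] 0,3,2,3
1,2,0,1
2,3,2,2
1,1,2,1
2,1,2,3
[11] 0,3,2,3
1,2,1,1
2,3,2,2
1,1,2,1
2,1,2,3
[12] 0,3,2,3
1,2,2,1
2,3,2,2
1,1,2,1
2,1,2,3
[13] 0,3,2,3
1,2,3,1
2,3,2,2
1,1,2,1
2,1,2,3
[14] 0,3,3,3
1,3,0,2
2,3,3,2
1,1,2,1
2,1,2,3
[15] 0,3,3,3
1,3,1,2
2,3,3,2
1,1,2,1
2,1,2,3
[16] 0,3,3,3
1,3,2,2
2,3,3,2
1,1,2,1
2,1,2,3
[17] 0,3,3,3
1,3,3,2
2,3,3,2
1,1,2,1
2,1,2,3
[18] 1,1,3,1
2,3,0,2
3,1,3,0
1,2,3,2
2,1,2,3

36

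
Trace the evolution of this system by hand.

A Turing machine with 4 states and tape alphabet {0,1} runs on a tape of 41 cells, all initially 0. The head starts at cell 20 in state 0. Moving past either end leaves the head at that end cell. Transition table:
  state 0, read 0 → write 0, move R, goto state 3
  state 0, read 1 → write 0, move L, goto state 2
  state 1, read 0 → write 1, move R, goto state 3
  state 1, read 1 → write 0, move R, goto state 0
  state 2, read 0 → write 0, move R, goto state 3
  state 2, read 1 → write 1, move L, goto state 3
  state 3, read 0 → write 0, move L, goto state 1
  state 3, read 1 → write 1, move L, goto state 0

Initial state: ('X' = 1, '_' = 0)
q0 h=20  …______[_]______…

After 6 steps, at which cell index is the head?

[0] q0 h=20  …______[_]______…
[1] q3 h=21  …______[_]______…
[2] q1 h=20  …______[_]______…
[3] q3 h=21  …_____X[_]______…
[4] q1 h=20  …______[X]______…
[5] q0 h=21  …______[_]______…
[6] q3 h=22  …______[_]______…

22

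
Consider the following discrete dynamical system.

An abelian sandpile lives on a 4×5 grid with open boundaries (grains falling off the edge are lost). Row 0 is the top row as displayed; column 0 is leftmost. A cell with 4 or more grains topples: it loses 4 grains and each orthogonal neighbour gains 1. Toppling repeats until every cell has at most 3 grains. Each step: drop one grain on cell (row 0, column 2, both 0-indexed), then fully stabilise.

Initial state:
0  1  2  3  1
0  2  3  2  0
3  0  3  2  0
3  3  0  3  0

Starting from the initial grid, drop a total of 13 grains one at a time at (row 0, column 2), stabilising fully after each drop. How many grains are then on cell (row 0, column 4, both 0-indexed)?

3

0) 0  1  2  3  1
0  2  3  2  0
3  0  3  2  0
3  3  0  3  0
1) 0  1  3  3  1
0  2  3  2  0
3  0  3  2  0
3  3  0  3  0
2) 0  2  2  1  2
0  3  2  1  1
3  1  1  1  1
3  3  2  0  1
3) 0  2  3  1  2
0  3  2  1  1
3  1  1  1  1
3  3  2  0  1
4) 0  3  0  2  2
0  3  3  1  1
3  1  1  1  1
3  3  2  0  1
5) 0  3  1  2  2
0  3  3  1  1
3  1  1  1  1
3  3  2  0  1
6) 0  3  2  2  2
0  3  3  1  1
3  1  1  1  1
3  3  2  0  1
7) 0  3  3  2  2
0  3  3  1  1
3  1  1  1  1
3  3  2  0  1
8) 1  1  2  3  2
1  1  1  2  1
3  2  2  1  1
3  3  2  0  1
9) 1  1  3  3  2
1  1  1  2  1
3  2  2  1  1
3  3  2  0  1
10) 1  2  1  0  3
1  1  2  3  1
3  2  2  1  1
3  3  2  0  1
11) 1  2  2  0  3
1  1  2  3  1
3  2  2  1  1
3  3  2  0  1
12) 1  2  3  0  3
1  1  2  3  1
3  2  2  1  1
3  3  2  0  1
13) 1  3  0  1  3
1  1  3  3  1
3  2  2  1  1
3  3  2  0  1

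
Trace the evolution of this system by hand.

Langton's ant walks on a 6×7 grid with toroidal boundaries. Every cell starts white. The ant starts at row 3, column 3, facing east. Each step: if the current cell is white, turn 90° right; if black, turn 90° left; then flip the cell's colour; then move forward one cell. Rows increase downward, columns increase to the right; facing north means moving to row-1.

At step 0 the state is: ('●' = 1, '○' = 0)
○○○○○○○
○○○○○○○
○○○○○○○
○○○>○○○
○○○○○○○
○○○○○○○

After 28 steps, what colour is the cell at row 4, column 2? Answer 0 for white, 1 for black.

1

k=0  ○○○○○○○
○○○○○○○
○○○○○○○
○○○>○○○
○○○○○○○
○○○○○○○
k=1  ○○○○○○○
○○○○○○○
○○○○○○○
○○○●○○○
○○○v○○○
○○○○○○○
k=2  ○○○○○○○
○○○○○○○
○○○○○○○
○○○●○○○
○○<●○○○
○○○○○○○
k=3  ○○○○○○○
○○○○○○○
○○○○○○○
○○^●○○○
○○●●○○○
○○○○○○○
k=4  ○○○○○○○
○○○○○○○
○○○○○○○
○○●>○○○
○○●●○○○
○○○○○○○
k=5  ○○○○○○○
○○○○○○○
○○○^○○○
○○●○○○○
○○●●○○○
○○○○○○○
k=6  ○○○○○○○
○○○○○○○
○○○●>○○
○○●○○○○
○○●●○○○
○○○○○○○
k=7  ○○○○○○○
○○○○○○○
○○○●●○○
○○●○v○○
○○●●○○○
○○○○○○○
k=8  ○○○○○○○
○○○○○○○
○○○●●○○
○○●<●○○
○○●●○○○
○○○○○○○
k=9  ○○○○○○○
○○○○○○○
○○○^●○○
○○●●●○○
○○●●○○○
○○○○○○○
k=10  ○○○○○○○
○○○○○○○
○○<○●○○
○○●●●○○
○○●●○○○
○○○○○○○
k=11  ○○○○○○○
○○^○○○○
○○●○●○○
○○●●●○○
○○●●○○○
○○○○○○○
k=12  ○○○○○○○
○○●>○○○
○○●○●○○
○○●●●○○
○○●●○○○
○○○○○○○
k=13  ○○○○○○○
○○●●○○○
○○●v●○○
○○●●●○○
○○●●○○○
○○○○○○○
k=14  ○○○○○○○
○○●●○○○
○○<●●○○
○○●●●○○
○○●●○○○
○○○○○○○
k=15  ○○○○○○○
○○●●○○○
○○○●●○○
○○v●●○○
○○●●○○○
○○○○○○○
k=16  ○○○○○○○
○○●●○○○
○○○●●○○
○○○>●○○
○○●●○○○
○○○○○○○
k=17  ○○○○○○○
○○●●○○○
○○○^●○○
○○○○●○○
○○●●○○○
○○○○○○○
k=18  ○○○○○○○
○○●●○○○
○○<○●○○
○○○○●○○
○○●●○○○
○○○○○○○
k=19  ○○○○○○○
○○^●○○○
○○●○●○○
○○○○●○○
○○●●○○○
○○○○○○○
k=20  ○○○○○○○
○<○●○○○
○○●○●○○
○○○○●○○
○○●●○○○
○○○○○○○
k=21  ○^○○○○○
○●○●○○○
○○●○●○○
○○○○●○○
○○●●○○○
○○○○○○○
k=22  ○●>○○○○
○●○●○○○
○○●○●○○
○○○○●○○
○○●●○○○
○○○○○○○
k=23  ○●●○○○○
○●v●○○○
○○●○●○○
○○○○●○○
○○●●○○○
○○○○○○○
k=24  ○●●○○○○
○<●●○○○
○○●○●○○
○○○○●○○
○○●●○○○
○○○○○○○
k=25  ○●●○○○○
○○●●○○○
○v●○●○○
○○○○●○○
○○●●○○○
○○○○○○○
k=26  ○●●○○○○
○○●●○○○
<●●○●○○
○○○○●○○
○○●●○○○
○○○○○○○
k=27  ○●●○○○○
^○●●○○○
●●●○●○○
○○○○●○○
○○●●○○○
○○○○○○○
k=28  ○●●○○○○
●>●●○○○
●●●○●○○
○○○○●○○
○○●●○○○
○○○○○○○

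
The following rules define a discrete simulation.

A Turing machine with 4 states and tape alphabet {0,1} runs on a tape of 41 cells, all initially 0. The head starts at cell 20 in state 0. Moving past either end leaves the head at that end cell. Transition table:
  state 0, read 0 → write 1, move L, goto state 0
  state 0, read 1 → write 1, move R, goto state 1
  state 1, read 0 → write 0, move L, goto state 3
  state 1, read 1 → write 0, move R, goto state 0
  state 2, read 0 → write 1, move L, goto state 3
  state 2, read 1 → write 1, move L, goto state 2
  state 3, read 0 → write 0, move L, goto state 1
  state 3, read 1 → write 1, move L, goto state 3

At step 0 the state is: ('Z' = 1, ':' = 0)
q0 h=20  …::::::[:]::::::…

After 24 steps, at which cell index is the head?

3

t=0: q0 h=20  …::::::[:]::::::…
t=1: q0 h=19  …::::::[:]Z:::::…
t=2: q0 h=18  …::::::[:]ZZ::::…
t=3: q0 h=17  …::::::[:]ZZZ:::…
t=4: q0 h=16  …::::::[:]ZZZZ::…
t=5: q0 h=15  …::::::[:]ZZZZZ:…
t=6: q0 h=14  …::::::[:]ZZZZZZ…
t=7: q0 h=13  …::::::[:]ZZZZZZ…
t=8: q0 h=12  …::::::[:]ZZZZZZ…
t=9: q0 h=11  …::::::[:]ZZZZZZ…
t=10: q0 h=10  …::::::[:]ZZZZZZ…
t=11: q0 h= 9  …::::::[:]ZZZZZZ…
t=12: q0 h= 8  …::::::[:]ZZZZZZ…
t=13: q0 h= 7  …::::::[:]ZZZZZZ…
t=14: q0 h= 6  |::::::[:]ZZZZZZ…
t=15: q0 h= 5  |:::::[:]ZZZZZZ…
t=16: q0 h= 4  |::::[:]ZZZZZZ…
t=17: q0 h= 3  |:::[:]ZZZZZZ…
t=18: q0 h= 2  |::[:]ZZZZZZ…
t=19: q0 h= 1  |:[:]ZZZZZZ…
t=20: q0 h= 0  |[:]ZZZZZZ…
t=21: q0 h= 0  |[Z]ZZZZZZ…
t=22: q1 h= 1  |Z[Z]ZZZZZZ…
t=23: q0 h= 2  |Z:[Z]ZZZZZZ…
t=24: q1 h= 3  |Z:Z[Z]ZZZZZZ…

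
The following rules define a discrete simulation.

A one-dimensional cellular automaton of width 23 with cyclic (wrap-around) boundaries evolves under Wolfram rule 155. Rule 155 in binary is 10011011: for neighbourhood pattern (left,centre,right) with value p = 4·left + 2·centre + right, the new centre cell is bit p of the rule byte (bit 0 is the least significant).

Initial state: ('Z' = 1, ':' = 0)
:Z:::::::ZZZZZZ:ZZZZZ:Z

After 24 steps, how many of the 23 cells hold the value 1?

step 0: :Z:::::::ZZZZZZ:ZZZZZ:Z
step 1: ::ZZZZZZZZZZZZ::ZZZZ:::
step 2: ZZZZZZZZZZZZZ:ZZZZZ:ZZZ
step 3: ZZZZZZZZZZZZ::ZZZZ::ZZZ
step 4: ZZZZZZZZZZZ:ZZZZZ:ZZZZZ
step 5: ZZZZZZZZZZ::ZZZZ::ZZZZZ
step 6: ZZZZZZZZZ:ZZZZZ:ZZZZZZZ
step 7: ZZZZZZZZ::ZZZZ::ZZZZZZZ
step 8: ZZZZZZZ:ZZZZZ:ZZZZZZZZZ
step 9: ZZZZZZ::ZZZZ::ZZZZZZZZZ
step 10: ZZZZZ:ZZZZZ:ZZZZZZZZZZZ
step 11: ZZZZ::ZZZZ::ZZZZZZZZZZZ
step 12: ZZZ:ZZZZZ:ZZZZZZZZZZZZZ
step 13: ZZ::ZZZZ::ZZZZZZZZZZZZZ
step 14: Z:ZZZZZ:ZZZZZZZZZZZZZZZ
step 15: ::ZZZZ::ZZZZZZZZZZZZZZZ
step 16: ZZZZZ:ZZZZZZZZZZZZZZZZ:
step 17: ZZZZ::ZZZZZZZZZZZZZZZ::
step 18: ZZZ:ZZZZZZZZZZZZZZZZ:ZZ
step 19: ZZ::ZZZZZZZZZZZZZZZ::ZZ
step 20: Z:ZZZZZZZZZZZZZZZZ:ZZZZ
step 21: ::ZZZZZZZZZZZZZZZ::ZZZZ
step 22: ZZZZZZZZZZZZZZZZ:ZZZZZ:
step 23: ZZZZZZZZZZZZZZZ::ZZZZ::
step 24: ZZZZZZZZZZZZZZ:ZZZZZ:ZZ

21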